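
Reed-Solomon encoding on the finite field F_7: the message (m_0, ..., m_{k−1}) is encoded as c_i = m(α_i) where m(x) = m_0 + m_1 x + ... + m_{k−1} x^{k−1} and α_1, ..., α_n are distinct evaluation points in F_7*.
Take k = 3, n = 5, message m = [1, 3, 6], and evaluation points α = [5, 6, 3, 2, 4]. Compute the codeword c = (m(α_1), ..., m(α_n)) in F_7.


c = [5, 4, 1, 3, 4]

Message polynomial: m(x) = 1 + 3·x + 6·x^2 (mod 7).
For each evaluation point α_i, compute m(α_i) mod 7:
  α_1 = 5: Horner steps 6 → 5 → 5, so m(5) = 5.
  α_2 = 6: Horner steps 6 → 4 → 4, so m(6) = 4.
  α_3 = 3: Horner steps 6 → 0 → 1, so m(3) = 1.
  α_4 = 2: Horner steps 6 → 1 → 3, so m(2) = 3.
  α_5 = 4: Horner steps 6 → 6 → 4, so m(4) = 4.
Codeword c = [5, 4, 1, 3, 4] ∈ F_7^5.


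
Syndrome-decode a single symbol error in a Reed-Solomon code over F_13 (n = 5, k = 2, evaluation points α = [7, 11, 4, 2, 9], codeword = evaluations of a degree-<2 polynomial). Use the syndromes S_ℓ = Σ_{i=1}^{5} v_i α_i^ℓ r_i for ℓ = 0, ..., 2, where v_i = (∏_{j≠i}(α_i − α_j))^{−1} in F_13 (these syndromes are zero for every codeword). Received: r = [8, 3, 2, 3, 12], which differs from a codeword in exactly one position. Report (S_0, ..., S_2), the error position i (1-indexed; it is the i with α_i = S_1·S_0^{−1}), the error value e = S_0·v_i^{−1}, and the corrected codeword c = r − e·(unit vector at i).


S = (3, 6, 12), error at position 4, error magnitude e = 5, c = [8, 3, 2, 11, 12].

Step 1: column multipliers v_i = (∏_{j≠i}(α_i − α_j))^{−1} mod 13.
  i = 1 (α = 7): (7−11)(7−4)(7−2)(7−9) = (−4)·3·5·(−2) = 120 ≡ 3, so v_1 = 3^{−1} = 9 (mod 13).
  i = 2 (α = 11): (11−7)(11−4)(11−2)(11−9) = 4·7·9·2 = 504 ≡ 10, so v_2 = 10^{−1} = 4 (mod 13).
  i = 3 (α = 4): (4−7)(4−11)(4−2)(4−9) = (−3)·(−7)·2·(−5) = −210 ≡ 11, so v_3 = 11^{−1} = 6 (mod 13).
  i = 4 (α = 2): (2−7)(2−11)(2−4)(2−9) = (−5)·(−9)·(−2)·(−7) = 630 ≡ 6, so v_4 = 6^{−1} = 11 (mod 13).
  i = 5 (α = 9): (9−7)(9−11)(9−4)(9−2) = 2·(−2)·5·7 = −140 ≡ 3, so v_5 = 3^{−1} = 9 (mod 13).
  v = [9, 4, 6, 11, 9].
Step 2: syndromes of r = [8, 3, 2, 3, 12] (all sums mod 13).
  S_0 = Σ v_i r_i = 9·8 + 4·3 + 6·2 + 11·3 + 9·12 = 237 ≡ 3.
  S_1 = Σ v_i α_i r_i = 9·7·8 + 4·11·3 + 6·4·2 + 11·2·3 + 9·9·12 = 1722 ≡ 6.
  α_i^2 mod 13 = [10, 4, 3, 4, 3].
  S_2 = Σ v_i α_i^2 r_i = 9·10·8 + 4·4·3 + 6·3·2 + 11·4·3 + 9·3·12 = 1260 ≡ 12.
  S = (3, 6, 12) ≠ 0, so r is not a codeword (an error is present).
Step 3: locate the error. For a single error e at position i, S_ℓ = v_i·e·α_i^ℓ, so α_err = S_1/S_0.
  S_0^{−1} = 3^{−1} = 9 (mod 13), so α_err = 6·9 = 54 ≡ 2 = α_4. Error position i = 4.
  Consistency check: S_2/S_1 = 12·11 = 132 ≡ 2 = α_err ✓ (single-error assumption holds).
Step 4: error magnitude e = S_0/v_4 = S_0·∏_{j≠4}(α_4 − α_j) = 3·6 = 18 ≡ 5 (mod 13).
Step 5: correct position 4: c_4 = r_4 − e = 3 − 5 ≡ 11 (mod 13). Hence c = [8, 3, 2, 11, 12].
  Check: interpolating c through the α_i gives m(x) = 7 + 2·x (degree < 2) with m(α_i) = c_i for every i, so c is indeed a codeword.


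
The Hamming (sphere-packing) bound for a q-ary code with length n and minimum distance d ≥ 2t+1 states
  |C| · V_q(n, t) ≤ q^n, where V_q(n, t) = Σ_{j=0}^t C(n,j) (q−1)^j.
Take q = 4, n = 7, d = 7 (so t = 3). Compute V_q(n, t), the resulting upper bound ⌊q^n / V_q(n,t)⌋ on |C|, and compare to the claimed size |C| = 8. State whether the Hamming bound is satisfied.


V_q(n, t) = 1156, q^n = 16384, Hamming bound = 14, |C| = 8 ≤ bound (satisfied).

Step 1: Compute V_q(n, t) = Σ_{j=0}^3 C(n, j) (q−1)^j.
  j = 0: C(7,0)·(3)^0 = 1·1 = 1.
  j = 1: C(7,1)·(3)^1 = 7·3 = 21.
  j = 2: C(7,2)·(3)^2 = 21·9 = 189.
  j = 3: C(7,3)·(3)^3 = 35·27 = 945.
  V_q(n, t) = 1 + 21 + 189 + 945 = 1156.
Step 2: q^n = 4^7 = 16384.
Step 3: Hamming bound ⌊q^n / V_q(n,t)⌋ = ⌊16384/1156⌋ = 14.
Step 4: Compare |C| = 8 to 14: satisfied.
The claimed |C| lies below the Hamming bound.


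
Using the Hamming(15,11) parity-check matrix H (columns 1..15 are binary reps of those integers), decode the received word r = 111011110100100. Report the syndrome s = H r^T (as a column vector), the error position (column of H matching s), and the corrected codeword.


s = (1, 0, 1, 1)^T, error position = 11, corrected codeword c = 111011110110100

Compute s = H r^T mod 2 one row at a time:
  s_1 = 1 + 0 + 1 + 0 + 0 + 1 + 0 + 0 = 3 ≡ 1 (mod 2).
  s_2 = 0 + 1 + 1 + 1 + 0 + 1 + 0 + 0 = 4 ≡ 0 (mod 2).
  s_3 = 1 + 1 + 1 + 1 + 1 + 0 + 0 + 0 = 5 ≡ 1 (mod 2).
  s_4 = 1 + 1 + 1 + 1 + 0 + 0 + 1 + 0 = 5 ≡ 1 (mod 2).
s = (1, 0, 1, 1)^T — this equals column 11 of H (binary 1011), so error is at position 11.
Correct: flip bit 11 of r = 111011110100100 to get c = 111011110110100.


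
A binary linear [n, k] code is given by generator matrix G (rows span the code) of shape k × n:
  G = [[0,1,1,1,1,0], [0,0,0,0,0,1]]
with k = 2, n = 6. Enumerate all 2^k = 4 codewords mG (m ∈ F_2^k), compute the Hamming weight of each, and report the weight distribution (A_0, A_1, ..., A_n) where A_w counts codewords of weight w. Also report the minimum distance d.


Weight distribution: A_0 = 1, A_1 = 1, A_4 = 1, A_5 = 1. Minimum distance d = 1.

Enumerate all 2^2 = 4 messages m ∈ F_2^2.
For each, compute codeword c = mG in F_2^6, then tally its weight.
  m = 00 → c = 000000, weight = 0.
  m = 10 → c = 011110, weight = 4.
  m = 01 → c = 000001, weight = 1.
  m = 11 → c = 011111, weight = 5.
Tally weights:
  weight 0: 1 codewords.
  weight 1: 1 codewords.
  weight 4: 1 codewords.
  weight 5: 1 codewords.
Minimum distance d = smallest w > 0 with A_w > 0 = 1.
Sanity: Σ A_w = 4 = 2^2 = 4 ✓.


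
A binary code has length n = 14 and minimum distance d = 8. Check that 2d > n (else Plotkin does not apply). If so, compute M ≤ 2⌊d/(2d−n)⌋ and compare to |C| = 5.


Plotkin bound M ≤ 8; given |C| = 5 ≤ bound (satisfied).

Check applicability: 2d = 16, n = 14.
2d − n = 2 > 0, so Plotkin applies.
Compute d/(2d−n) = 8/2 ≈ 4.0000.
⌊d/(2d−n)⌋ = 4.
Plotkin bound: M ≤ 2·4 = 8.
Given |C| = 5, check: satisfied.
This |C| is below the Plotkin bound.


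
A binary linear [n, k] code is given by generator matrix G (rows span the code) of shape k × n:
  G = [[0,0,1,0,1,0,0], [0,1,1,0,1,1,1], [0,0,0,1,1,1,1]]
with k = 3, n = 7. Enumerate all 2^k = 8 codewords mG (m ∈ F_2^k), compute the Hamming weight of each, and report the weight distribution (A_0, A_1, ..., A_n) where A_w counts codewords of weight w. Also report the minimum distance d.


Weight distribution: A_0 = 1, A_2 = 1, A_3 = 3, A_4 = 2, A_5 = 1. Minimum distance d = 2.

Enumerate all 2^3 = 8 messages m ∈ F_2^3.
For each, compute codeword c = mG in F_2^7, then tally its weight.
  m = 000 → c = 0000000, weight = 0.
  m = 100 → c = 0010100, weight = 2.
  m = 010 → c = 0110111, weight = 5.
  m = 110 → c = 0100011, weight = 3.
  m = 001 → c = 0001111, weight = 4.
  m = 101 → c = 0011011, weight = 4.
  m = 011 → c = 0111000, weight = 3.
  m = 111 → c = 0101100, weight = 3.
Tally weights:
  weight 0: 1 codewords.
  weight 2: 1 codewords.
  weight 3: 3 codewords.
  weight 4: 2 codewords.
  weight 5: 1 codewords.
Minimum distance d = smallest w > 0 with A_w > 0 = 2.
Sanity: Σ A_w = 8 = 2^3 = 8 ✓.


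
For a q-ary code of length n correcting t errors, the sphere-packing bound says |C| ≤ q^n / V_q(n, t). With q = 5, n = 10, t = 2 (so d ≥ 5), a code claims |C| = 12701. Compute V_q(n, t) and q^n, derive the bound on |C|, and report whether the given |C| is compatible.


V_q(n, t) = 761, q^n = 9765625, Hamming bound = 12832, |C| = 12701 ≤ bound (satisfied).

Step 1: Compute V_q(n, t) = Σ_{j=0}^2 C(n, j) (q−1)^j.
  j = 0: C(10,0)·(4)^0 = 1·1 = 1.
  j = 1: C(10,1)·(4)^1 = 10·4 = 40.
  j = 2: C(10,2)·(4)^2 = 45·16 = 720.
  V_q(n, t) = 1 + 40 + 720 = 761.
Step 2: q^n = 5^10 = 9765625.
Step 3: Hamming bound ⌊q^n / V_q(n,t)⌋ = ⌊9765625/761⌋ = 12832.
Step 4: Compare |C| = 12701 to 12832: satisfied.
The claimed |C| lies below the Hamming bound.


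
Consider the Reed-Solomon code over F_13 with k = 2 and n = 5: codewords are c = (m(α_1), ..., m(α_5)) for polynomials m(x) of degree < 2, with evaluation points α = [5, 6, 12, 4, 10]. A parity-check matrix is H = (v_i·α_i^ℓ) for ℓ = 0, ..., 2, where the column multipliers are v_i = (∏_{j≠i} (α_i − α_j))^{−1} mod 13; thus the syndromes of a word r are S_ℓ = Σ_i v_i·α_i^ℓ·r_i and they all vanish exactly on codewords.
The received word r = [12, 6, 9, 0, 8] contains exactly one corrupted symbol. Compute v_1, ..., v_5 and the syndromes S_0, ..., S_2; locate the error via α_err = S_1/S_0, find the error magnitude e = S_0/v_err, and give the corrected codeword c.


S = (12, 9, 10), error at position 4, error magnitude e = 8, c = [12, 6, 9, 5, 8].

Step 1: column multipliers v_i = (∏_{j≠i}(α_i − α_j))^{−1} mod 13.
  i = 1 (α = 5): (5−6)(5−12)(5−4)(5−10) = (−1)·(−7)·1·(−5) = −35 ≡ 4, so v_1 = 4^{−1} = 10 (mod 13).
  i = 2 (α = 6): (6−5)(6−12)(6−4)(6−10) = 1·(−6)·2·(−4) = 48 ≡ 9, so v_2 = 9^{−1} = 3 (mod 13).
  i = 3 (α = 12): (12−5)(12−6)(12−4)(12−10) = 7·6·8·2 = 672 ≡ 9, so v_3 = 9^{−1} = 3 (mod 13).
  i = 4 (α = 4): (4−5)(4−6)(4−12)(4−10) = (−1)·(−2)·(−8)·(−6) = 96 ≡ 5, so v_4 = 5^{−1} = 8 (mod 13).
  i = 5 (α = 10): (10−5)(10−6)(10−12)(10−4) = 5·4·(−2)·6 = −240 ≡ 7, so v_5 = 7^{−1} = 2 (mod 13).
  v = [10, 3, 3, 8, 2].
Step 2: syndromes of r = [12, 6, 9, 0, 8] (all sums mod 13).
  S_0 = Σ v_i r_i = 10·12 + 3·6 + 3·9 + 8·0 + 2·8 = 181 ≡ 12.
  S_1 = Σ v_i α_i r_i = 10·5·12 + 3·6·6 + 3·12·9 + 8·4·0 + 2·10·8 = 1192 ≡ 9.
  α_i^2 mod 13 = [12, 10, 1, 3, 9].
  S_2 = Σ v_i α_i^2 r_i = 10·12·12 + 3·10·6 + 3·1·9 + 8·3·0 + 2·9·8 = 1791 ≡ 10.
  S = (12, 9, 10) ≠ 0, so r is not a codeword (an error is present).
Step 3: locate the error. For a single error e at position i, S_ℓ = v_i·e·α_i^ℓ, so α_err = S_1/S_0.
  S_0^{−1} = 12^{−1} = 12 (mod 13), so α_err = 9·12 = 108 ≡ 4 = α_4. Error position i = 4.
  Consistency check: S_2/S_1 = 10·3 = 30 ≡ 4 = α_err ✓ (single-error assumption holds).
Step 4: error magnitude e = S_0/v_4 = S_0·∏_{j≠4}(α_4 − α_j) = 12·5 = 60 ≡ 8 (mod 13).
Step 5: correct position 4: c_4 = r_4 − e = 0 − 8 ≡ 5 (mod 13). Hence c = [12, 6, 9, 5, 8].
  Check: interpolating c through the α_i gives m(x) = 3 + 7·x (degree < 2) with m(α_i) = c_i for every i, so c is indeed a codeword.


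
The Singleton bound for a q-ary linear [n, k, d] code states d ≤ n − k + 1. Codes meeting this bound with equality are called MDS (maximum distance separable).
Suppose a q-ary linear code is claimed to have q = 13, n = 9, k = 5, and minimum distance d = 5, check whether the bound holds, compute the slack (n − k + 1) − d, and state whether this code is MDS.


Singleton RHS = n − k + 1 = 5, slack = 0, bound satisfied, MDS.

Singleton bound: d ≤ n − k + 1.
Here n = 9, k = 5, so n − k + 1 = 5.
Given d = 5, check d ≤ 5: YES.
Slack = (n − k + 1) − d = 0.
The code is MDS (slack = 0).
Description: the claimed parameters are [9, 5, 5]_13; such a code would be MDS (meets Singleton bound).


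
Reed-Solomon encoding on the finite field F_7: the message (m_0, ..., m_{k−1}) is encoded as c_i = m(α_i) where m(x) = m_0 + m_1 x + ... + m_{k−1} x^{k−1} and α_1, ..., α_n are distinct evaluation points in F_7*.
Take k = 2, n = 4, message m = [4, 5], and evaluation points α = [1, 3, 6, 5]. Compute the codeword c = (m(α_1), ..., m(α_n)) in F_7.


c = [2, 5, 6, 1]

Message polynomial: m(x) = 4 + 5·x (mod 7).
For each evaluation point α_i, compute m(α_i) mod 7:
  α_1 = 1: Horner steps 5 → 2, so m(1) = 2.
  α_2 = 3: Horner steps 5 → 5, so m(3) = 5.
  α_3 = 6: Horner steps 5 → 6, so m(6) = 6.
  α_4 = 5: Horner steps 5 → 1, so m(5) = 1.
Codeword c = [2, 5, 6, 1] ∈ F_7^4.


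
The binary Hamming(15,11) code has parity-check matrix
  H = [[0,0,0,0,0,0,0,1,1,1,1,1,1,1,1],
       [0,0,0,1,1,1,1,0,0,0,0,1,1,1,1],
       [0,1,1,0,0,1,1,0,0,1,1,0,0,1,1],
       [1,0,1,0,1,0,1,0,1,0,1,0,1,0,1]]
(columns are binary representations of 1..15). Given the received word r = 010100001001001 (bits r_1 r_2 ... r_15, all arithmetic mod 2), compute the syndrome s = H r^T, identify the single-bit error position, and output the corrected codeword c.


s = (1, 1, 0, 0)^T, error position = 12, corrected codeword c = 010100001000001

Compute s = H r^T mod 2 one row at a time:
  s_1 = 0 + 1 + 0 + 0 + 1 + 0 + 0 + 1 = 3 ≡ 1 (mod 2).
  s_2 = 1 + 0 + 0 + 0 + 1 + 0 + 0 + 1 = 3 ≡ 1 (mod 2).
  s_3 = 1 + 0 + 0 + 0 + 0 + 0 + 0 + 1 = 2 ≡ 0 (mod 2).
  s_4 = 0 + 0 + 0 + 0 + 1 + 0 + 0 + 1 = 2 ≡ 0 (mod 2).
s = (1, 1, 0, 0)^T — this equals column 12 of H (binary 1100), so error is at position 12.
Correct: flip bit 12 of r = 010100001001001 to get c = 010100001000001.


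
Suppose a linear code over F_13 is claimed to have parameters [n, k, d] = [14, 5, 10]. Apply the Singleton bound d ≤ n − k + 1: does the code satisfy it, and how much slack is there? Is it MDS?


Singleton RHS = n − k + 1 = 10, slack = 0, bound satisfied, MDS.

Singleton bound: d ≤ n − k + 1.
Here n = 14, k = 5, so n − k + 1 = 10.
Given d = 10, check d ≤ 10: YES.
Slack = (n − k + 1) − d = 0.
The code is MDS (slack = 0).
Description: the claimed parameters are [14, 5, 10]_13; such a code would be MDS (meets Singleton bound).


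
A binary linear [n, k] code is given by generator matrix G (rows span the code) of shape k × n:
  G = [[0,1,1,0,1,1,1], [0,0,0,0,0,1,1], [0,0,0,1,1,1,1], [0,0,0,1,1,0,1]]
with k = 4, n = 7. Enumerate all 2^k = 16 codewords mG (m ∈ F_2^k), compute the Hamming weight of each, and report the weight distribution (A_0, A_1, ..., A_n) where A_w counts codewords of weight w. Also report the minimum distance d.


Weight distribution: A_0 = 1, A_1 = 2, A_2 = 2, A_3 = 4, A_4 = 5, A_5 = 2. Minimum distance d = 1.

Enumerate all 2^4 = 16 messages m ∈ F_2^4.
For each, compute codeword c = mG in F_2^7, then tally its weight.
  m = 0000 → c = 0000000, weight = 0.
  m = 1000 → c = 0110111, weight = 5.
  m = 0100 → c = 0000011, weight = 2.
  m = 1100 → c = 0110100, weight = 3.
  m = 0010 → c = 0001111, weight = 4.
  m = 1010 → c = 0111000, weight = 3.
  m = 0110 → c = 0001100, weight = 2.
  m = 1110 → c = 0111011, weight = 5.
  m = 0001 → c = 0001101, weight = 3.
  m = 1001 → c = 0111010, weight = 4.
  m = 0101 → c = 0001110, weight = 3.
  m = 1101 → c = 0111001, weight = 4.
  m = 0011 → c = 0000010, weight = 1.
  m = 1011 → c = 0110101, weight = 4.
  m = 0111 → c = 0000001, weight = 1.
  m = 1111 → c = 0110110, weight = 4.
Tally weights:
  weight 0: 1 codewords.
  weight 1: 2 codewords.
  weight 2: 2 codewords.
  weight 3: 4 codewords.
  weight 4: 5 codewords.
  weight 5: 2 codewords.
Minimum distance d = smallest w > 0 with A_w > 0 = 1.
Sanity: Σ A_w = 16 = 2^4 = 16 ✓.


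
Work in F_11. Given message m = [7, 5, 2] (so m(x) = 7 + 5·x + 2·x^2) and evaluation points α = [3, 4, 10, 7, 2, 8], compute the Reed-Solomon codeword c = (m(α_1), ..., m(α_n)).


c = [7, 4, 4, 8, 3, 10]

Message polynomial: m(x) = 7 + 5·x + 2·x^2 (mod 11).
For each evaluation point α_i, compute m(α_i) mod 11:
  α_1 = 3: Horner steps 2 → 0 → 7, so m(3) = 7.
  α_2 = 4: Horner steps 2 → 2 → 4, so m(4) = 4.
  α_3 = 10: Horner steps 2 → 3 → 4, so m(10) = 4.
  α_4 = 7: Horner steps 2 → 8 → 8, so m(7) = 8.
  α_5 = 2: Horner steps 2 → 9 → 3, so m(2) = 3.
  α_6 = 8: Horner steps 2 → 10 → 10, so m(8) = 10.
Codeword c = [7, 4, 4, 8, 3, 10] ∈ F_11^6.


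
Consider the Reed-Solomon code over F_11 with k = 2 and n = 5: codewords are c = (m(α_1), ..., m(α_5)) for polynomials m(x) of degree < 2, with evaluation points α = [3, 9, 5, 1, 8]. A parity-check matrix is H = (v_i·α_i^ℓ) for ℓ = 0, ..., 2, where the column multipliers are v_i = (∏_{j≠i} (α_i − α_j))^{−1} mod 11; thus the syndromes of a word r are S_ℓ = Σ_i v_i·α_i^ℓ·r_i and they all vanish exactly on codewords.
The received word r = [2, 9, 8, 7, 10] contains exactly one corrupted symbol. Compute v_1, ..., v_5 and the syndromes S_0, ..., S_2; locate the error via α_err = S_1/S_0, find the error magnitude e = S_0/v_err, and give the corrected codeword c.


S = (3, 2, 5), error at position 5, error magnitude e = 4, c = [2, 9, 8, 7, 6].

Step 1: column multipliers v_i = (∏_{j≠i}(α_i − α_j))^{−1} mod 11.
  i = 1 (α = 3): (3−9)(3−5)(3−1)(3−8) = (−6)·(−2)·2·(−5) = −120 ≡ 1, so v_1 = 1^{−1} = 1 (mod 11).
  i = 2 (α = 9): (9−3)(9−5)(9−1)(9−8) = 6·4·8·1 = 192 ≡ 5, so v_2 = 5^{−1} = 9 (mod 11).
  i = 3 (α = 5): (5−3)(5−9)(5−1)(5−8) = 2·(−4)·4·(−3) = 96 ≡ 8, so v_3 = 8^{−1} = 7 (mod 11).
  i = 4 (α = 1): (1−3)(1−9)(1−5)(1−8) = (−2)·(−8)·(−4)·(−7) = 448 ≡ 8, so v_4 = 8^{−1} = 7 (mod 11).
  i = 5 (α = 8): (8−3)(8−9)(8−5)(8−1) = 5·(−1)·3·7 = −105 ≡ 5, so v_5 = 5^{−1} = 9 (mod 11).
  v = [1, 9, 7, 7, 9].
Step 2: syndromes of r = [2, 9, 8, 7, 10] (all sums mod 11).
  S_0 = Σ v_i r_i = 1·2 + 9·9 + 7·8 + 7·7 + 9·10 = 278 ≡ 3.
  S_1 = Σ v_i α_i r_i = 1·3·2 + 9·9·9 + 7·5·8 + 7·1·7 + 9·8·10 = 1784 ≡ 2.
  α_i^2 mod 11 = [9, 4, 3, 1, 9].
  S_2 = Σ v_i α_i^2 r_i = 1·9·2 + 9·4·9 + 7·3·8 + 7·1·7 + 9·9·10 = 1369 ≡ 5.
  S = (3, 2, 5) ≠ 0, so r is not a codeword (an error is present).
Step 3: locate the error. For a single error e at position i, S_ℓ = v_i·e·α_i^ℓ, so α_err = S_1/S_0.
  S_0^{−1} = 3^{−1} = 4 (mod 11), so α_err = 2·4 = 8 ≡ 8 = α_5. Error position i = 5.
  Consistency check: S_2/S_1 = 5·6 = 30 ≡ 8 = α_err ✓ (single-error assumption holds).
Step 4: error magnitude e = S_0/v_5 = S_0·∏_{j≠5}(α_5 − α_j) = 3·5 = 15 ≡ 4 (mod 11).
Step 5: correct position 5: c_5 = r_5 − e = 10 − 4 ≡ 6 (mod 11). Hence c = [2, 9, 8, 7, 6].
  Check: interpolating c through the α_i gives m(x) = 4 + 3·x (degree < 2) with m(α_i) = c_i for every i, so c is indeed a codeword.


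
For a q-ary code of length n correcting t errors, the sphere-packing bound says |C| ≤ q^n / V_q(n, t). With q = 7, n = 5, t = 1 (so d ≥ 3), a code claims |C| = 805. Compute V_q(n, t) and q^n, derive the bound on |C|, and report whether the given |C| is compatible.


V_q(n, t) = 31, q^n = 16807, Hamming bound = 542, |C| = 805 > bound (violated).

Step 1: Compute V_q(n, t) = Σ_{j=0}^1 C(n, j) (q−1)^j.
  j = 0: C(5,0)·(6)^0 = 1·1 = 1.
  j = 1: C(5,1)·(6)^1 = 5·6 = 30.
  V_q(n, t) = 1 + 30 = 31.
Step 2: q^n = 7^5 = 16807.
Step 3: Hamming bound ⌊q^n / V_q(n,t)⌋ = ⌊16807/31⌋ = 542.
Step 4: Compare |C| = 805 to 542: violated.
The claimed |C| lies above the Hamming bound, so no 7-ary code of length 5 with d ≥ 3 can have 805 codewords.


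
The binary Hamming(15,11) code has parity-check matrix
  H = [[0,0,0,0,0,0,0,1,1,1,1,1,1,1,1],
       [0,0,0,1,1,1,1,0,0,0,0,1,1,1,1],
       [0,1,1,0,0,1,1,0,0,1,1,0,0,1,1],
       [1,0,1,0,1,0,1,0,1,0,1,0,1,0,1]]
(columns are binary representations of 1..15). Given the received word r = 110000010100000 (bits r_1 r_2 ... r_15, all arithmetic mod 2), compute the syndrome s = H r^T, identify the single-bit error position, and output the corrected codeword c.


s = (0, 0, 0, 1)^T, error position = 1, corrected codeword c = 010000010100000

Compute s = H r^T mod 2 one row at a time:
  s_1 = 1 + 0 + 1 + 0 + 0 + 0 + 0 + 0 = 2 ≡ 0 (mod 2).
  s_2 = 0 + 0 + 0 + 0 + 0 + 0 + 0 + 0 = 0 ≡ 0 (mod 2).
  s_3 = 1 + 0 + 0 + 0 + 1 + 0 + 0 + 0 = 2 ≡ 0 (mod 2).
  s_4 = 1 + 0 + 0 + 0 + 0 + 0 + 0 + 0 = 1 ≡ 1 (mod 2).
s = (0, 0, 0, 1)^T — this equals column 1 of H (binary 0001), so error is at position 1.
Correct: flip bit 1 of r = 110000010100000 to get c = 010000010100000.


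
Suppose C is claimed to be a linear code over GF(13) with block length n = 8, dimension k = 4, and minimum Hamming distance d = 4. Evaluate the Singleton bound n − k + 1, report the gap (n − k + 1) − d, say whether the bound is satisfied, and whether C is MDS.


Singleton RHS = n − k + 1 = 5, slack = 1, bound satisfied, not MDS.

Singleton bound: d ≤ n − k + 1.
Here n = 8, k = 4, so n − k + 1 = 5.
Given d = 4, check d ≤ 5: YES.
Slack = (n − k + 1) − d = 1.
The code is NOT MDS (slack = 1 > 0).
Description: the claimed parameters are [8, 4, 4]_13; such a code would be non-MDS.


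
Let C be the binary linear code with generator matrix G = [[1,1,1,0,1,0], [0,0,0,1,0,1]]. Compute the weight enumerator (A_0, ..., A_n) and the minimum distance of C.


Weight distribution: A_0 = 1, A_2 = 1, A_4 = 1, A_6 = 1. Minimum distance d = 2.

Enumerate all 2^2 = 4 messages m ∈ F_2^2.
For each, compute codeword c = mG in F_2^6, then tally its weight.
  m = 00 → c = 000000, weight = 0.
  m = 10 → c = 111010, weight = 4.
  m = 01 → c = 000101, weight = 2.
  m = 11 → c = 111111, weight = 6.
Tally weights:
  weight 0: 1 codewords.
  weight 2: 1 codewords.
  weight 4: 1 codewords.
  weight 6: 1 codewords.
Minimum distance d = smallest w > 0 with A_w > 0 = 2.
Sanity: Σ A_w = 4 = 2^2 = 4 ✓.


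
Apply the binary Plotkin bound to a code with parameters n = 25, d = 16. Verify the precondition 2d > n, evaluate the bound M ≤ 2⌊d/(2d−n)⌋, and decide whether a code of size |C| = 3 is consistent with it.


Plotkin bound M ≤ 4; given |C| = 3 ≤ bound (satisfied).

Check applicability: 2d = 32, n = 25.
2d − n = 7 > 0, so Plotkin applies.
Compute d/(2d−n) = 16/7 ≈ 2.2857.
⌊d/(2d−n)⌋ = 2.
Plotkin bound: M ≤ 2·2 = 4.
Given |C| = 3, check: satisfied.
This |C| is below the Plotkin bound.


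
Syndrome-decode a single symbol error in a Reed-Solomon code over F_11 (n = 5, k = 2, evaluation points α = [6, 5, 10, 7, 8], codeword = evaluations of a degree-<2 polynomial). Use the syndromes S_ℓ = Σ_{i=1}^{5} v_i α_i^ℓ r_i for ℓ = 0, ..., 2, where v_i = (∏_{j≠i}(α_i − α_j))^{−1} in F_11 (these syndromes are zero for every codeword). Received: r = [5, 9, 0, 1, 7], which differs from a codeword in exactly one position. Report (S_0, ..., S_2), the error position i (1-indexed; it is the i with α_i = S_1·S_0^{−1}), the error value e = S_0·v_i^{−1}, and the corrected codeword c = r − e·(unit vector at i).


S = (1, 8, 9), error at position 5, error magnitude e = 10, c = [5, 9, 0, 1, 8].

Step 1: column multipliers v_i = (∏_{j≠i}(α_i − α_j))^{−1} mod 11.
  i = 1 (α = 6): (6−5)(6−10)(6−7)(6−8) = 1·(−4)·(−1)·(−2) = −8 ≡ 3, so v_1 = 3^{−1} = 4 (mod 11).
  i = 2 (α = 5): (5−6)(5−10)(5−7)(5−8) = (−1)·(−5)·(−2)·(−3) = 30 ≡ 8, so v_2 = 8^{−1} = 7 (mod 11).
  i = 3 (α = 10): (10−6)(10−5)(10−7)(10−8) = 4·5·3·2 = 120 ≡ 10, so v_3 = 10^{−1} = 10 (mod 11).
  i = 4 (α = 7): (7−6)(7−5)(7−10)(7−8) = 1·2·(−3)·(−1) = 6 ≡ 6, so v_4 = 6^{−1} = 2 (mod 11).
  i = 5 (α = 8): (8−6)(8−5)(8−10)(8−7) = 2·3·(−2)·1 = −12 ≡ 10, so v_5 = 10^{−1} = 10 (mod 11).
  v = [4, 7, 10, 2, 10].
Step 2: syndromes of r = [5, 9, 0, 1, 7] (all sums mod 11).
  S_0 = Σ v_i r_i = 4·5 + 7·9 + 10·0 + 2·1 + 10·7 = 155 ≡ 1.
  S_1 = Σ v_i α_i r_i = 4·6·5 + 7·5·9 + 10·10·0 + 2·7·1 + 10·8·7 = 1009 ≡ 8.
  α_i^2 mod 11 = [3, 3, 1, 5, 9].
  S_2 = Σ v_i α_i^2 r_i = 4·3·5 + 7·3·9 + 10·1·0 + 2·5·1 + 10·9·7 = 889 ≡ 9.
  S = (1, 8, 9) ≠ 0, so r is not a codeword (an error is present).
Step 3: locate the error. For a single error e at position i, S_ℓ = v_i·e·α_i^ℓ, so α_err = S_1/S_0.
  S_0^{−1} = 1^{−1} = 1 (mod 11), so α_err = 8·1 = 8 ≡ 8 = α_5. Error position i = 5.
  Consistency check: S_2/S_1 = 9·7 = 63 ≡ 8 = α_err ✓ (single-error assumption holds).
Step 4: error magnitude e = S_0/v_5 = S_0·∏_{j≠5}(α_5 − α_j) = 1·10 = 10 ≡ 10 (mod 11).
Step 5: correct position 5: c_5 = r_5 − e = 7 − 10 ≡ 8 (mod 11). Hence c = [5, 9, 0, 1, 8].
  Check: interpolating c through the α_i gives m(x) = 7 + 7·x (degree < 2) with m(α_i) = c_i for every i, so c is indeed a codeword.


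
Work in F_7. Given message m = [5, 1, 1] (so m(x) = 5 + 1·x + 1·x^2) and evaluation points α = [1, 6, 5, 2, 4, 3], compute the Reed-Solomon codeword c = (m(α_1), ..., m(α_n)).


c = [0, 5, 0, 4, 4, 3]

Message polynomial: m(x) = 5 + 1·x + 1·x^2 (mod 7).
For each evaluation point α_i, compute m(α_i) mod 7:
  α_1 = 1: Horner steps 1 → 2 → 0, so m(1) = 0.
  α_2 = 6: Horner steps 1 → 0 → 5, so m(6) = 5.
  α_3 = 5: Horner steps 1 → 6 → 0, so m(5) = 0.
  α_4 = 2: Horner steps 1 → 3 → 4, so m(2) = 4.
  α_5 = 4: Horner steps 1 → 5 → 4, so m(4) = 4.
  α_6 = 3: Horner steps 1 → 4 → 3, so m(3) = 3.
Codeword c = [0, 5, 0, 4, 4, 3] ∈ F_7^6.


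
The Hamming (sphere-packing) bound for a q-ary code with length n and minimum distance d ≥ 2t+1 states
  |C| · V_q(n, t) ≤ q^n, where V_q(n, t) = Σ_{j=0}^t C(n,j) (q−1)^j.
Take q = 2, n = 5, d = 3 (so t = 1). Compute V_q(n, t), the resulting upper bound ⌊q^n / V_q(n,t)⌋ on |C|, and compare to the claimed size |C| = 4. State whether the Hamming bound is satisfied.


V_q(n, t) = 6, q^n = 32, Hamming bound = 5, |C| = 4 ≤ bound (satisfied).

Step 1: Compute V_q(n, t) = Σ_{j=0}^1 C(n, j) (q−1)^j.
  j = 0: C(5,0)·(1)^0 = 1·1 = 1.
  j = 1: C(5,1)·(1)^1 = 5·1 = 5.
  V_q(n, t) = 1 + 5 = 6.
Step 2: q^n = 2^5 = 32.
Step 3: Hamming bound ⌊q^n / V_q(n,t)⌋ = ⌊32/6⌋ = 5.
Step 4: Compare |C| = 4 to 5: satisfied.
The claimed |C| lies below the Hamming bound.


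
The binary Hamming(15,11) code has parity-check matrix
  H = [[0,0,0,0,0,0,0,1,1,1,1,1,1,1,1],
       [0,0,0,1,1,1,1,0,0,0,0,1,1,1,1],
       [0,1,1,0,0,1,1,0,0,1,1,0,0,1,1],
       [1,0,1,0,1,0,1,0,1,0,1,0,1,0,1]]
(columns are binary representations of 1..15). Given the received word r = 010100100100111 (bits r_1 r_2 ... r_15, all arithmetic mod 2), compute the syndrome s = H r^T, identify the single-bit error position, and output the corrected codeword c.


s = (0, 1, 1, 1)^T, error position = 7, corrected codeword c = 010100000100111

Compute s = H r^T mod 2 one row at a time:
  s_1 = 0 + 0 + 1 + 0 + 0 + 1 + 1 + 1 = 4 ≡ 0 (mod 2).
  s_2 = 1 + 0 + 0 + 1 + 0 + 1 + 1 + 1 = 5 ≡ 1 (mod 2).
  s_3 = 1 + 0 + 0 + 1 + 1 + 0 + 1 + 1 = 5 ≡ 1 (mod 2).
  s_4 = 0 + 0 + 0 + 1 + 0 + 0 + 1 + 1 = 3 ≡ 1 (mod 2).
s = (0, 1, 1, 1)^T — this equals column 7 of H (binary 0111), so error is at position 7.
Correct: flip bit 7 of r = 010100100100111 to get c = 010100000100111.


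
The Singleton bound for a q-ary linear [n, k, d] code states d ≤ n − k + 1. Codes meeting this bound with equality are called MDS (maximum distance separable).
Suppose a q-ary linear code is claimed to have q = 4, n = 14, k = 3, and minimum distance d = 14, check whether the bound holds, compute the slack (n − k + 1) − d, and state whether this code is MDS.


Singleton RHS = n − k + 1 = 12, slack = -2, bound violated (no such code; not MDS).

Singleton bound: d ≤ n − k + 1.
Here n = 14, k = 3, so n − k + 1 = 12.
Given d = 14, check d ≤ 12: NO.
Slack = (n − k + 1) − d = -2.
The slack is negative: d = 14 exceeds n − k + 1 = 12 by 2, so the Singleton bound is violated and no linear [14, 3, 14]_4 code can exist. In particular it is not MDS (MDS requires d = n − k + 1 exactly).
Description: the claimed parameters are [14, 3, 14]_4; such a code would be impossible (violates the Singleton bound).


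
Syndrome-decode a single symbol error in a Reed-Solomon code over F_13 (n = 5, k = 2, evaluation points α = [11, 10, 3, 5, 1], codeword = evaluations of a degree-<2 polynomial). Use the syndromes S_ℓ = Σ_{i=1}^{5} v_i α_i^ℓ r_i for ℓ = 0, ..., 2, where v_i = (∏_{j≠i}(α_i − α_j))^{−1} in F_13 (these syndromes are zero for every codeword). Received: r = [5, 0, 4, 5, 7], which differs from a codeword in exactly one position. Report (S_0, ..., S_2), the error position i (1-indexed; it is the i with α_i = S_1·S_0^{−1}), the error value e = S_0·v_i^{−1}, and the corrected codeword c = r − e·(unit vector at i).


S = (5, 12, 8), error at position 4, error magnitude e = 4, c = [5, 0, 4, 1, 7].

Step 1: column multipliers v_i = (∏_{j≠i}(α_i − α_j))^{−1} mod 13.
  i = 1 (α = 11): (11−10)(11−3)(11−5)(11−1) = 1·8·6·10 = 480 ≡ 12, so v_1 = 12^{−1} = 12 (mod 13).
  i = 2 (α = 10): (10−11)(10−3)(10−5)(10−1) = (−1)·7·5·9 = −315 ≡ 10, so v_2 = 10^{−1} = 4 (mod 13).
  i = 3 (α = 3): (3−11)(3−10)(3−5)(3−1) = (−8)·(−7)·(−2)·2 = −224 ≡ 10, so v_3 = 10^{−1} = 4 (mod 13).
  i = 4 (α = 5): (5−11)(5−10)(5−3)(5−1) = (−6)·(−5)·2·4 = 240 ≡ 6, so v_4 = 6^{−1} = 11 (mod 13).
  i = 5 (α = 1): (1−11)(1−10)(1−3)(1−5) = (−10)·(−9)·(−2)·(−4) = 720 ≡ 5, so v_5 = 5^{−1} = 8 (mod 13).
  v = [12, 4, 4, 11, 8].
Step 2: syndromes of r = [5, 0, 4, 5, 7] (all sums mod 13).
  S_0 = Σ v_i r_i = 12·5 + 4·0 + 4·4 + 11·5 + 8·7 = 187 ≡ 5.
  S_1 = Σ v_i α_i r_i = 12·11·5 + 4·10·0 + 4·3·4 + 11·5·5 + 8·1·7 = 1039 ≡ 12.
  α_i^2 mod 13 = [4, 9, 9, 12, 1].
  S_2 = Σ v_i α_i^2 r_i = 12·4·5 + 4·9·0 + 4·9·4 + 11·12·5 + 8·1·7 = 1100 ≡ 8.
  S = (5, 12, 8) ≠ 0, so r is not a codeword (an error is present).
Step 3: locate the error. For a single error e at position i, S_ℓ = v_i·e·α_i^ℓ, so α_err = S_1/S_0.
  S_0^{−1} = 5^{−1} = 8 (mod 13), so α_err = 12·8 = 96 ≡ 5 = α_4. Error position i = 4.
  Consistency check: S_2/S_1 = 8·12 = 96 ≡ 5 = α_err ✓ (single-error assumption holds).
Step 4: error magnitude e = S_0/v_4 = S_0·∏_{j≠4}(α_4 − α_j) = 5·6 = 30 ≡ 4 (mod 13).
Step 5: correct position 4: c_4 = r_4 − e = 5 − 4 ≡ 1 (mod 13). Hence c = [5, 0, 4, 1, 7].
  Check: interpolating c through the α_i gives m(x) = 2 + 5·x (degree < 2) with m(α_i) = c_i for every i, so c is indeed a codeword.


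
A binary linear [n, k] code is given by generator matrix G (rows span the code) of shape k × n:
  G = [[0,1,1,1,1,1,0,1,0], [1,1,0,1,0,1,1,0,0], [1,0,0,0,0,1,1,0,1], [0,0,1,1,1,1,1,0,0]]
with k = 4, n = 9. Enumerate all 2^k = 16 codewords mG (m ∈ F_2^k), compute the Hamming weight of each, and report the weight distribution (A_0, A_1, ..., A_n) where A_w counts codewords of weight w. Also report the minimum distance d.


Weight distribution: A_0 = 1, A_3 = 2, A_4 = 4, A_5 = 6, A_6 = 2, A_8 = 1. Minimum distance d = 3.

Enumerate all 2^4 = 16 messages m ∈ F_2^4.
For each, compute codeword c = mG in F_2^9, then tally its weight.
  m = 0000 → c = 000000000, weight = 0.
  m = 1000 → c = 011111010, weight = 6.
  m = 0100 → c = 110101100, weight = 5.
  m = 1100 → c = 101010110, weight = 5.
  m = 0010 → c = 100001101, weight = 4.
  m = 1010 → c = 111110111, weight = 8.
  m = 0110 → c = 010100001, weight = 3.
  m = 1110 → c = 001011011, weight = 5.
  m = 0001 → c = 001111100, weight = 5.
  m = 1001 → c = 010000110, weight = 3.
  m = 0101 → c = 111010000, weight = 4.
  m = 1101 → c = 100101010, weight = 4.
  m = 0011 → c = 101110001, weight = 5.
  m = 1011 → c = 110001011, weight = 5.
  m = 0111 → c = 011011101, weight = 6.
  m = 1111 → c = 000100111, weight = 4.
Tally weights:
  weight 0: 1 codewords.
  weight 3: 2 codewords.
  weight 4: 4 codewords.
  weight 5: 6 codewords.
  weight 6: 2 codewords.
  weight 8: 1 codewords.
Minimum distance d = smallest w > 0 with A_w > 0 = 3.
Sanity: Σ A_w = 16 = 2^4 = 16 ✓.


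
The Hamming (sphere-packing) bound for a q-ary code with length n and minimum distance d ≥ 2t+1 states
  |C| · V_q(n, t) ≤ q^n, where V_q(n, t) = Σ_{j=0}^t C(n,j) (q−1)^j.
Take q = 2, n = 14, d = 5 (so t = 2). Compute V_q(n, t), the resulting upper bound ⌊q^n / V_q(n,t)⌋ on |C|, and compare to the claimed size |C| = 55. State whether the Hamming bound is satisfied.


V_q(n, t) = 106, q^n = 16384, Hamming bound = 154, |C| = 55 ≤ bound (satisfied).

Step 1: Compute V_q(n, t) = Σ_{j=0}^2 C(n, j) (q−1)^j.
  j = 0: C(14,0)·(1)^0 = 1·1 = 1.
  j = 1: C(14,1)·(1)^1 = 14·1 = 14.
  j = 2: C(14,2)·(1)^2 = 91·1 = 91.
  V_q(n, t) = 1 + 14 + 91 = 106.
Step 2: q^n = 2^14 = 16384.
Step 3: Hamming bound ⌊q^n / V_q(n,t)⌋ = ⌊16384/106⌋ = 154.
Step 4: Compare |C| = 55 to 154: satisfied.
The claimed |C| lies below the Hamming bound.


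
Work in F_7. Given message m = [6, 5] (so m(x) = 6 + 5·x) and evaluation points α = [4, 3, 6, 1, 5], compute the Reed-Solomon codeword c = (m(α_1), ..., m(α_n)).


c = [5, 0, 1, 4, 3]

Message polynomial: m(x) = 6 + 5·x (mod 7).
For each evaluation point α_i, compute m(α_i) mod 7:
  α_1 = 4: Horner steps 5 → 5, so m(4) = 5.
  α_2 = 3: Horner steps 5 → 0, so m(3) = 0.
  α_3 = 6: Horner steps 5 → 1, so m(6) = 1.
  α_4 = 1: Horner steps 5 → 4, so m(1) = 4.
  α_5 = 5: Horner steps 5 → 3, so m(5) = 3.
Codeword c = [5, 0, 1, 4, 3] ∈ F_7^5.


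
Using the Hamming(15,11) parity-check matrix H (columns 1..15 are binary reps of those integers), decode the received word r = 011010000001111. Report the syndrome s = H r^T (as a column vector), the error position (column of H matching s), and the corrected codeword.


s = (0, 1, 0, 0)^T, error position = 4, corrected codeword c = 011110000001111

Compute s = H r^T mod 2 one row at a time:
  s_1 = 0 + 0 + 0 + 0 + 1 + 1 + 1 + 1 = 4 ≡ 0 (mod 2).
  s_2 = 0 + 1 + 0 + 0 + 1 + 1 + 1 + 1 = 5 ≡ 1 (mod 2).
  s_3 = 1 + 1 + 0 + 0 + 0 + 0 + 1 + 1 = 4 ≡ 0 (mod 2).
  s_4 = 0 + 1 + 1 + 0 + 0 + 0 + 1 + 1 = 4 ≡ 0 (mod 2).
s = (0, 1, 0, 0)^T — this equals column 4 of H (binary 0100), so error is at position 4.
Correct: flip bit 4 of r = 011010000001111 to get c = 011110000001111.


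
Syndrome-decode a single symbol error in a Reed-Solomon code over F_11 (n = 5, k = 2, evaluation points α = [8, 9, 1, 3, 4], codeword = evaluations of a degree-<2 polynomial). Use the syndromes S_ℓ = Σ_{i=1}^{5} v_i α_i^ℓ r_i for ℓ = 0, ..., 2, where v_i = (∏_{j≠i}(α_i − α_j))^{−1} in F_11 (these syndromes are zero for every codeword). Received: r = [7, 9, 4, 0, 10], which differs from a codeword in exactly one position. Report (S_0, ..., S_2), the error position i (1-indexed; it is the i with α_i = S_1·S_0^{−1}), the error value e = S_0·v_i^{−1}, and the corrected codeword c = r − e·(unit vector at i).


S = (6, 7, 10), error at position 4, error magnitude e = 3, c = [7, 9, 4, 8, 10].

Step 1: column multipliers v_i = (∏_{j≠i}(α_i − α_j))^{−1} mod 11.
  i = 1 (α = 8): (8−9)(8−1)(8−3)(8−4) = (−1)·7·5·4 = −140 ≡ 3, so v_1 = 3^{−1} = 4 (mod 11).
  i = 2 (α = 9): (9−8)(9−1)(9−3)(9−4) = 1·8·6·5 = 240 ≡ 9, so v_2 = 9^{−1} = 5 (mod 11).
  i = 3 (α = 1): (1−8)(1−9)(1−3)(1−4) = (−7)·(−8)·(−2)·(−3) = 336 ≡ 6, so v_3 = 6^{−1} = 2 (mod 11).
  i = 4 (α = 3): (3−8)(3−9)(3−1)(3−4) = (−5)·(−6)·2·(−1) = −60 ≡ 6, so v_4 = 6^{−1} = 2 (mod 11).
  i = 5 (α = 4): (4−8)(4−9)(4−1)(4−3) = (−4)·(−5)·3·1 = 60 ≡ 5, so v_5 = 5^{−1} = 9 (mod 11).
  v = [4, 5, 2, 2, 9].
Step 2: syndromes of r = [7, 9, 4, 0, 10] (all sums mod 11).
  S_0 = Σ v_i r_i = 4·7 + 5·9 + 2·4 + 2·0 + 9·10 = 171 ≡ 6.
  S_1 = Σ v_i α_i r_i = 4·8·7 + 5·9·9 + 2·1·4 + 2·3·0 + 9·4·10 = 997 ≡ 7.
  α_i^2 mod 11 = [9, 4, 1, 9, 5].
  S_2 = Σ v_i α_i^2 r_i = 4·9·7 + 5·4·9 + 2·1·4 + 2·9·0 + 9·5·10 = 890 ≡ 10.
  S = (6, 7, 10) ≠ 0, so r is not a codeword (an error is present).
Step 3: locate the error. For a single error e at position i, S_ℓ = v_i·e·α_i^ℓ, so α_err = S_1/S_0.
  S_0^{−1} = 6^{−1} = 2 (mod 11), so α_err = 7·2 = 14 ≡ 3 = α_4. Error position i = 4.
  Consistency check: S_2/S_1 = 10·8 = 80 ≡ 3 = α_err ✓ (single-error assumption holds).
Step 4: error magnitude e = S_0/v_4 = S_0·∏_{j≠4}(α_4 − α_j) = 6·6 = 36 ≡ 3 (mod 11).
Step 5: correct position 4: c_4 = r_4 − e = 0 − 3 ≡ 8 (mod 11). Hence c = [7, 9, 4, 8, 10].
  Check: interpolating c through the α_i gives m(x) = 2 + 2·x (degree < 2) with m(α_i) = c_i for every i, so c is indeed a codeword.


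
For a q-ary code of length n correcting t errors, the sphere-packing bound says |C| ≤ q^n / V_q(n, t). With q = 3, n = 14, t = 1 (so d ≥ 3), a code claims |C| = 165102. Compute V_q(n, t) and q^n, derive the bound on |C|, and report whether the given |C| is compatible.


V_q(n, t) = 29, q^n = 4782969, Hamming bound = 164929, |C| = 165102 > bound (violated).

Step 1: Compute V_q(n, t) = Σ_{j=0}^1 C(n, j) (q−1)^j.
  j = 0: C(14,0)·(2)^0 = 1·1 = 1.
  j = 1: C(14,1)·(2)^1 = 14·2 = 28.
  V_q(n, t) = 1 + 28 = 29.
Step 2: q^n = 3^14 = 4782969.
Step 3: Hamming bound ⌊q^n / V_q(n,t)⌋ = ⌊4782969/29⌋ = 164929.
Step 4: Compare |C| = 165102 to 164929: violated.
The claimed |C| lies above the Hamming bound, so no 3-ary code of length 14 with d ≥ 3 can have 165102 codewords.


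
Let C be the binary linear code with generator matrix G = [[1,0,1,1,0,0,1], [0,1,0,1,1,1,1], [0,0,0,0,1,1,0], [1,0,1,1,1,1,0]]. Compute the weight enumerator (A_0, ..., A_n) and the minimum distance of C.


Weight distribution: A_0 = 1, A_1 = 1, A_2 = 2, A_3 = 4, A_4 = 3, A_5 = 3, A_6 = 2. Minimum distance d = 1.

Enumerate all 2^4 = 16 messages m ∈ F_2^4.
For each, compute codeword c = mG in F_2^7, then tally its weight.
  m = 0000 → c = 0000000, weight = 0.
  m = 1000 → c = 1011001, weight = 4.
  m = 0100 → c = 0101111, weight = 5.
  m = 1100 → c = 1110110, weight = 5.
  m = 0010 → c = 0000110, weight = 2.
  m = 1010 → c = 1011111, weight = 6.
  m = 0110 → c = 0101001, weight = 3.
  m = 1110 → c = 1110000, weight = 3.
  m = 0001 → c = 1011110, weight = 5.
  m = 1001 → c = 0000111, weight = 3.
  m = 0101 → c = 1110001, weight = 4.
  m = 1101 → c = 0101000, weight = 2.
  m = 0011 → c = 1011000, weight = 3.
  m = 1011 → c = 0000001, weight = 1.
  m = 0111 → c = 1110111, weight = 6.
  m = 1111 → c = 0101110, weight = 4.
Tally weights:
  weight 0: 1 codewords.
  weight 1: 1 codewords.
  weight 2: 2 codewords.
  weight 3: 4 codewords.
  weight 4: 3 codewords.
  weight 5: 3 codewords.
  weight 6: 2 codewords.
Minimum distance d = smallest w > 0 with A_w > 0 = 1.
Sanity: Σ A_w = 16 = 2^4 = 16 ✓.


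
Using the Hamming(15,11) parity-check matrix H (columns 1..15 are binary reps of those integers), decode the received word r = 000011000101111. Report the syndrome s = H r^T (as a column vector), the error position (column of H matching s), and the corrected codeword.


s = (1, 0, 0, 1)^T, error position = 9, corrected codeword c = 000011001101111

Compute s = H r^T mod 2 one row at a time:
  s_1 = 0 + 0 + 1 + 0 + 1 + 1 + 1 + 1 = 5 ≡ 1 (mod 2).
  s_2 = 0 + 1 + 1 + 0 + 1 + 1 + 1 + 1 = 6 ≡ 0 (mod 2).
  s_3 = 0 + 0 + 1 + 0 + 1 + 0 + 1 + 1 = 4 ≡ 0 (mod 2).
  s_4 = 0 + 0 + 1 + 0 + 0 + 0 + 1 + 1 = 3 ≡ 1 (mod 2).
s = (1, 0, 0, 1)^T — this equals column 9 of H (binary 1001), so error is at position 9.
Correct: flip bit 9 of r = 000011000101111 to get c = 000011001101111.


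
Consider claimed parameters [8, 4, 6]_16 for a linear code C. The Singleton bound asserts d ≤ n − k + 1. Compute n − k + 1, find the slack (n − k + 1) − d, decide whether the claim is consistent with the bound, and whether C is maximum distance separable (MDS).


Singleton RHS = n − k + 1 = 5, slack = -1, bound violated (no such code; not MDS).

Singleton bound: d ≤ n − k + 1.
Here n = 8, k = 4, so n − k + 1 = 5.
Given d = 6, check d ≤ 5: NO.
Slack = (n − k + 1) − d = -1.
The slack is negative: d = 6 exceeds n − k + 1 = 5 by 1, so the Singleton bound is violated and no linear [8, 4, 6]_16 code can exist. In particular it is not MDS (MDS requires d = n − k + 1 exactly).
Description: the claimed parameters are [8, 4, 6]_16; such a code would be impossible (violates the Singleton bound).


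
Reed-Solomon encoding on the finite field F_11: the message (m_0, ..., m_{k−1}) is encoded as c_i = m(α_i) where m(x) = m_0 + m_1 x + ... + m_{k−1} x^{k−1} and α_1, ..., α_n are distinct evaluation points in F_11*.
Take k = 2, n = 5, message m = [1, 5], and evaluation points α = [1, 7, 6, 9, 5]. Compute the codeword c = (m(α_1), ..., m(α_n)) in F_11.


c = [6, 3, 9, 2, 4]

Message polynomial: m(x) = 1 + 5·x (mod 11).
For each evaluation point α_i, compute m(α_i) mod 11:
  α_1 = 1: Horner steps 5 → 6, so m(1) = 6.
  α_2 = 7: Horner steps 5 → 3, so m(7) = 3.
  α_3 = 6: Horner steps 5 → 9, so m(6) = 9.
  α_4 = 9: Horner steps 5 → 2, so m(9) = 2.
  α_5 = 5: Horner steps 5 → 4, so m(5) = 4.
Codeword c = [6, 3, 9, 2, 4] ∈ F_11^5.
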